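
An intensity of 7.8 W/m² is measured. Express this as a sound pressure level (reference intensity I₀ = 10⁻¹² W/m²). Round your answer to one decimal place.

I/I₀ = 7.8/10⁻¹² = 7.8×10^12, and L = 10·log₁₀(I/I₀).
L = 10·(0.8921 + 12) = 128.92 dB.

128.9 dB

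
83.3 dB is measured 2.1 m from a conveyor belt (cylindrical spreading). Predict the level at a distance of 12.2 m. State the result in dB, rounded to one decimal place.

75.7 dB

Line-source attenuation: ΔL = 10·log₁₀(r₂/r₁) = 10·log₁₀(12.2/2.1) = 7.641 dB.
L₂ = 83.3 − 10·log₁₀(12.2/2.1) = 83.3 − 7.641 = 75.66 dB.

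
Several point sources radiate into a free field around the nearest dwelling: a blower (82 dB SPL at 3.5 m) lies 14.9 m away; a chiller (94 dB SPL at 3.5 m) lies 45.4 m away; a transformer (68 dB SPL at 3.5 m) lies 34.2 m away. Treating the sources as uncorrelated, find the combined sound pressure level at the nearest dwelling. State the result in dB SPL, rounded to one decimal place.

Propagate each source to the receiver with L = L_ref − 20·log₁₀(r/r_ref), then add intensities.
blower: 82 − 20·log₁₀(14.9/3.5) = 82 − 12.58 = 69.42 dB SPL.
chiller: 94 − 20·log₁₀(45.4/3.5) = 94 − 22.26 = 71.74 dB SPL.
transformer: 68 − 20·log₁₀(34.2/3.5) = 68 − 19.80 = 48.20 dB SPL.
Σ 10^(L/10) = 2.374e+07 → L_total = 10·log₁₀(2.374e+07) = 73.75 dB SPL.

73.8 dB SPL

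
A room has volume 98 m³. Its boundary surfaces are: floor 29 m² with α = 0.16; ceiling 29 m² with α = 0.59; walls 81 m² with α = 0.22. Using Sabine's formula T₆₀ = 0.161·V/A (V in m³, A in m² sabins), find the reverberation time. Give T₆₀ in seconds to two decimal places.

0.40 s

A = Σ Sᵢαᵢ = 29·0.16 + 29·0.59 + 81·0.22 = 39.57 m².
T₆₀ = 0.161 × 98 / 39.57 = 0.399 s.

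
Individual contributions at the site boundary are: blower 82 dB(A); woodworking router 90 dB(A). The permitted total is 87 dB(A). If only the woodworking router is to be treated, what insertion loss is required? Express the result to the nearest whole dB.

The untreated sources together contribute 10^(82/10) = 1.585e+08, i.e. 82.00 dB(A).
To meet 87 dB(A) overall, the treated woodworking router may contribute at most 10^(87/10) − 1.585e+08 = 3.427e+08, i.e. 85.35 dB(A).
So the woodworking router must be reduced from 90 to 85.35 dB(A): IL = 4.65 dB.

5 dB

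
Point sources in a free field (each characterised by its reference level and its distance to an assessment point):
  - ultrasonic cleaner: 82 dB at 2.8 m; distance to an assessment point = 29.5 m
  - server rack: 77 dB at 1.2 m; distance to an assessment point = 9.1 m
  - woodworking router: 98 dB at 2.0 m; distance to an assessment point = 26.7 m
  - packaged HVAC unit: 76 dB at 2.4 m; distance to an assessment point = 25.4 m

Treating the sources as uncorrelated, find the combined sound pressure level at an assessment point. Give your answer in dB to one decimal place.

First find each source's level at the receiver (point-source: −20·log₁₀(r/r_ref)), then combine on an intensity basis.
ultrasonic cleaner: 82 − 20·log₁₀(29.5/2.8) = 82 − 20.45 = 61.55 dB.
server rack: 77 − 20·log₁₀(9.1/1.2) = 77 − 17.60 = 59.40 dB.
woodworking router: 98 − 20·log₁₀(26.7/2.0) = 98 − 22.51 = 75.49 dB.
packaged HVAC unit: 76 − 20·log₁₀(25.4/2.4) = 76 − 20.49 = 55.51 dB.
Σ 10^(L/10) = 3.806e+07 → L_total = 10·log₁₀(3.806e+07) = 75.80 dB.

75.8 dB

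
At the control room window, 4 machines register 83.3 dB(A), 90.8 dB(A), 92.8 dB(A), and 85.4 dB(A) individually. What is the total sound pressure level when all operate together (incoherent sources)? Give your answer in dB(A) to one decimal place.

Incoherent sources combine by intensity addition: L_total = 10·log₁₀(Σ 10^(L_i/10)).
Σ 10^(L/10) = 10^(83.3/10) + 10^(90.8/10) + 10^(92.8/10) + 10^(85.4/10) = 3.668e+09.
L_total = 10·log₁₀(3.668e+09) = 95.64 dB(A).

95.6 dB(A)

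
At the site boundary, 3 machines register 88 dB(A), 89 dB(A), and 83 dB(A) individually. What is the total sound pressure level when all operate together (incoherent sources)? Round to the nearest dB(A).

For uncorrelated sources the intensities add, so convert each level to linear form, sum, and take 10·log₁₀ of the total.
Σ 10^(L/10) = 10^(88/10) + 10^(89/10) + 10^(83/10) = 1.625e+09.
L_total = 10·log₁₀(1.625e+09) = 92.11 dB(A).

92 dB(A)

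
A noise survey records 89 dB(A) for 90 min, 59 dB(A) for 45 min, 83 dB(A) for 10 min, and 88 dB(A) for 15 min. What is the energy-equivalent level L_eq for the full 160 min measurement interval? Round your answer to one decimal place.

Weight each interval's intensity by its duration and average over T = 160 min:
Σ tᵢ·10^(Lᵢ/10) = 90·10^(89/10) + 45·10^(59/10) + 10·10^(83/10) + 15·10^(88/10) = 8.298e+10.
L_eq = 10·log₁₀(8.298e+10/160) = 87.15 dB(A).

87.1 dB(A)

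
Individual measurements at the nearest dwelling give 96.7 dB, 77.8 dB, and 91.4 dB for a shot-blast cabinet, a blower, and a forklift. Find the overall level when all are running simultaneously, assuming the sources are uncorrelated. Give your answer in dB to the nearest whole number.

For uncorrelated sources the intensities add, so convert each level to linear form, sum, and take 10·log₁₀ of the total.
Σ 10^(L/10) = 10^(96.7/10) + 10^(77.8/10) + 10^(91.4/10) = 6.118e+09.
L_total = 10·log₁₀(6.118e+09) = 97.87 dB.

98 dB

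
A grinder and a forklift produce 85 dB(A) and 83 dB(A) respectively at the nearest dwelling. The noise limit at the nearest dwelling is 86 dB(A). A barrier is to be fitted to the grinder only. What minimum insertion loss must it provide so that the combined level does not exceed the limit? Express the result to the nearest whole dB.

2 dB

The untreated sources together contribute 10^(83/10) = 1.995e+08, i.e. 83.00 dB(A).
The limit corresponds to 10^(86/10) = 3.981e+08; subtracting the fixed part leaves 1.986e+08 for the grinder, i.e. 82.98 dB(A).
So the grinder must be reduced from 85 to 82.98 dB(A): IL = 2.02 dB.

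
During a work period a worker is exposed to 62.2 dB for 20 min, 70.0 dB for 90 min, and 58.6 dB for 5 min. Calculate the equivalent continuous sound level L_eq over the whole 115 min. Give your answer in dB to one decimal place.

69.1 dB

The energy average is taken in the linear domain: L_eq = 10·log₁₀[(Σ tᵢ·10^(Lᵢ/10))/T], T = 115 min.
Σ tᵢ·10^(Lᵢ/10) = 20·10^(62.2/10) + 90·10^(70.0/10) + 5·10^(58.6/10) = 9.368e+08.
L_eq = 10·log₁₀(9.368e+08/115) = 69.11 dB.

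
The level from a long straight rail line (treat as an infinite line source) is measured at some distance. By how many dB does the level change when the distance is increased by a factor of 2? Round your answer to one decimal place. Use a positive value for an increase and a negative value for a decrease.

With cylindrical spreading the level changes by −10·log₁₀(r₂/r₁).
ΔL = −10·log₁₀(2) = -3.01 dB.

-3.0 dB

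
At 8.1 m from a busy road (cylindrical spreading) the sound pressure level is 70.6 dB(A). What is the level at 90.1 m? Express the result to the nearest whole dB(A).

60 dB(A)

For a line source, L₂ = L₁ − 10·log₁₀(r₂/r₁).
L₂ = 70.6 − 10·log₁₀(90.1/8.1) = 70.6 − 10.462 = 60.14 dB(A).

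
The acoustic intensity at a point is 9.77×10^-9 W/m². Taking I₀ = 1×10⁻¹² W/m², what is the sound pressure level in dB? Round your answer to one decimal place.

39.9 dB

Dividing by I₀ shifts the exponent by 12: I/I₀ = 9.77×10^3.
L = 10·(0.9899 + 3) = 39.90 dB.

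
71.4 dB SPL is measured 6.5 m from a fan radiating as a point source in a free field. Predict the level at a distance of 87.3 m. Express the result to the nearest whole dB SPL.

49 dB SPL

Point-source attenuation: ΔL = 20·log₁₀(r₂/r₁) = 20·log₁₀(87.3/6.5) = 22.562 dB.
L₂ = 71.4 − 20·log₁₀(87.3/6.5) = 71.4 − 22.562 = 48.84 dB SPL.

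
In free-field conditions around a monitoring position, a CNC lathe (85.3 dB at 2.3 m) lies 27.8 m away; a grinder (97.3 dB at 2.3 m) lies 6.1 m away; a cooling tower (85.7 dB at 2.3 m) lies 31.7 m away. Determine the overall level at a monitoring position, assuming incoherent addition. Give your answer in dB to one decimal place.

88.9 dB

Apply inverse-square spreading to bring every level to the receiver, then sum 10^(L/10).
CNC lathe: 85.3 − 20·log₁₀(27.8/2.3) = 85.3 − 21.65 = 63.65 dB.
grinder: 97.3 − 20·log₁₀(6.1/2.3) = 97.3 − 8.47 = 88.83 dB.
cooling tower: 85.7 − 20·log₁₀(31.7/2.3) = 85.7 − 22.79 = 62.91 dB.
Σ 10^(L/10) = 7.678e+08 → L_total = 10·log₁₀(7.678e+08) = 88.85 dB.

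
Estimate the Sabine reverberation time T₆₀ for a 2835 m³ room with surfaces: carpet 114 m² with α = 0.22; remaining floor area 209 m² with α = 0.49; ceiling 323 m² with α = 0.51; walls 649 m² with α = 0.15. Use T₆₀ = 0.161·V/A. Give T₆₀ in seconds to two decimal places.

1.17 s

Total absorption A = 114·0.22 + 209·0.49 + 323·0.51 + 649·0.15 = 389.57 m² sabins.
T₆₀ = 0.161·V/A = 0.161·2835/389.57 = 1.172 s.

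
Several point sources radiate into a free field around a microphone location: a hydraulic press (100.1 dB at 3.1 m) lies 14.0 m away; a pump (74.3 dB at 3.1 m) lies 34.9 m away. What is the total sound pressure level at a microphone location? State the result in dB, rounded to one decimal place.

87.0 dB

Propagate each source to the receiver with L = L_ref − 20·log₁₀(r/r_ref), then add intensities.
hydraulic press: 100.1 − 20·log₁₀(14.0/3.1) = 100.1 − 13.10 = 87.00 dB.
pump: 74.3 − 20·log₁₀(34.9/3.1) = 74.3 − 21.03 = 53.27 dB.
Σ 10^(L/10) = 5.019e+08 → L_total = 10·log₁₀(5.019e+08) = 87.01 dB.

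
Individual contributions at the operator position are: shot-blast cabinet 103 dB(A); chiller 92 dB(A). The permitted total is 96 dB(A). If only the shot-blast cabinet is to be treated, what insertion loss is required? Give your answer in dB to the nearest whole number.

The untreated sources together contribute 10^(92/10) = 1.585e+09, i.e. 92.00 dB(A).
The limit corresponds to 10^(96/10) = 3.981e+09; subtracting the fixed part leaves 2.396e+09 for the shot-blast cabinet, i.e. 93.80 dB(A).
Required insertion loss = 103 − 93.80 = 9.20 dB.

9 dB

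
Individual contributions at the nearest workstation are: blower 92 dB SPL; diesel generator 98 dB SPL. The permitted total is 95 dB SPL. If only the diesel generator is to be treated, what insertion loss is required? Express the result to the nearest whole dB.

6 dB

The untreated sources together contribute 10^(92/10) = 1.585e+09, i.e. 92.00 dB SPL.
The limit corresponds to 10^(95/10) = 3.162e+09; subtracting the fixed part leaves 1.577e+09 for the diesel generator, i.e. 91.98 dB SPL.
So the diesel generator must be reduced from 98 to 91.98 dB SPL: IL = 6.02 dB.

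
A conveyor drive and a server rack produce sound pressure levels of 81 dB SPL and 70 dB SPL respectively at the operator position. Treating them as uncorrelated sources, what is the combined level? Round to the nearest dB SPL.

Incoherent sources combine by intensity addition: L_total = 10·log₁₀(Σ 10^(L_i/10)).
Σ 10^(L/10) = 10^(81/10) + 10^(70/10) = 1.359e+08.
L_total = 10·log₁₀(1.359e+08) = 81.33 dB SPL.

81 dB SPL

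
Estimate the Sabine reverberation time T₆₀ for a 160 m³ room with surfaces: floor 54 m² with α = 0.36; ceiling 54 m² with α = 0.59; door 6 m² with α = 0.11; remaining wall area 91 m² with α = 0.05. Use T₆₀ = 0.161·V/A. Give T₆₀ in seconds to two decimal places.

Summing Sᵢαᵢ: 54·0.36 + 54·0.59 + 6·0.11 + 91·0.05 = 56.51 m².
T₆₀ = 0.161 × 160 / 56.51 = 0.456 s.

0.46 s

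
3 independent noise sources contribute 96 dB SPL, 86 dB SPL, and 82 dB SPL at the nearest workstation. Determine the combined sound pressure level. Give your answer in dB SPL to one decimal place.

96.6 dB SPL

Incoherent sources combine by intensity addition: L_total = 10·log₁₀(Σ 10^(L_i/10)).
Σ 10^(L/10) = 10^(96/10) + 10^(86/10) + 10^(82/10) = 4.538e+09.
L_total = 10·log₁₀(4.538e+09) = 96.57 dB SPL.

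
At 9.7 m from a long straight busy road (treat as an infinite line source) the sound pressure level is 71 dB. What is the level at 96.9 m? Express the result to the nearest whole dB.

61 dB

For a line source, L₂ = L₁ − 10·log₁₀(r₂/r₁).
L₂ = 71 − 10·log₁₀(96.9/9.7) = 71 − 9.996 = 61.00 dB.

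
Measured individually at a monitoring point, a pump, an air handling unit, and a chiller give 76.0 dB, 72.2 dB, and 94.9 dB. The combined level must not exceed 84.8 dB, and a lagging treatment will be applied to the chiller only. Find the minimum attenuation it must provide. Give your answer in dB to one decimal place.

The untreated sources together contribute 10^(76.0/10) + 10^(72.2/10) = 5.641e+07, i.e. 77.51 dB.
To meet 84.8 dB overall, the treated chiller may contribute at most 10^(84.8/10) − 5.641e+07 = 2.456e+08, i.e. 83.90 dB.
So the chiller must be reduced from 94.9 to 83.90 dB: IL = 11.00 dB.

11.0 dB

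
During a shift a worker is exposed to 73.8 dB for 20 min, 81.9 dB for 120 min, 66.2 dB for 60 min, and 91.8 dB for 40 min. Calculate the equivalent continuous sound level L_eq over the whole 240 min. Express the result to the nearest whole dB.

L_eq = 10·log₁₀[(1/T)·Σ tᵢ·10^(Lᵢ/10)] with T = 240 min.
Σ tᵢ·10^(Lᵢ/10) = 20·10^(73.8/10) + 120·10^(81.9/10) + 60·10^(66.2/10) + 40·10^(91.8/10) = 7.986e+10.
L_eq = 10·log₁₀(7.986e+10/240) = 85.22 dB.

85 dB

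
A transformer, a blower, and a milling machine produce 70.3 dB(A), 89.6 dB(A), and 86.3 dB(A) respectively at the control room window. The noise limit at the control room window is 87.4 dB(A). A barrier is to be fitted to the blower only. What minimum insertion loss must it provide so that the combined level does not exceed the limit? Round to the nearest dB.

Fixed contribution from the other sources: Σ 10^(L/10) = 10^(70.3/10) + 10^(86.3/10) = 4.373e+08 (86.41 dB(A)).
To meet 87.4 dB(A) overall, the treated blower may contribute at most 10^(87.4/10) − 4.373e+08 = 1.122e+08, i.e. 80.50 dB(A).
So the blower must be reduced from 89.6 to 80.50 dB(A): IL = 9.10 dB.

9 dB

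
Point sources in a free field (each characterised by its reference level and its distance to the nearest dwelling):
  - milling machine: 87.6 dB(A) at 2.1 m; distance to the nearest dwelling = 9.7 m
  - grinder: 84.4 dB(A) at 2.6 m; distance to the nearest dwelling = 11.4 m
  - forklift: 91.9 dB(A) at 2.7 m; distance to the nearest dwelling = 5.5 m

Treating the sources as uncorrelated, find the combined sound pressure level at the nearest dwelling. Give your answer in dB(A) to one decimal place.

First find each source's level at the receiver (point-source: −20·log₁₀(r/r_ref)), then combine on an intensity basis.
milling machine: 87.6 − 20·log₁₀(9.7/2.1) = 87.6 − 13.29 = 74.31 dB(A).
grinder: 84.4 − 20·log₁₀(11.4/2.6) = 84.4 − 12.84 = 71.56 dB(A).
forklift: 91.9 − 20·log₁₀(5.5/2.7) = 91.9 − 6.18 = 85.72 dB(A).
Σ 10^(L/10) = 4.145e+08 → L_total = 10·log₁₀(4.145e+08) = 86.18 dB(A).

86.2 dB(A)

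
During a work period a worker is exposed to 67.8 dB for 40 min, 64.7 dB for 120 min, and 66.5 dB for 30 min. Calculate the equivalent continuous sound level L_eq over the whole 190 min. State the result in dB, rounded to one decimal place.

L_eq = 10·log₁₀[(1/T)·Σ tᵢ·10^(Lᵢ/10)] with T = 190 min.
Σ tᵢ·10^(Lᵢ/10) = 40·10^(67.8/10) + 120·10^(64.7/10) + 30·10^(66.5/10) = 7.292e+08.
L_eq = 10·log₁₀(7.292e+08/190) = 65.84 dB.

65.8 dB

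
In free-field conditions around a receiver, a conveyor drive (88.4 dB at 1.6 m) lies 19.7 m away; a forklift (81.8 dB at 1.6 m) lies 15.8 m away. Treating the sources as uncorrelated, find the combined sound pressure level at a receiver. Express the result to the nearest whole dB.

68 dB

Apply inverse-square spreading to bring every level to the receiver, then sum 10^(L/10).
conveyor drive: 88.4 − 20·log₁₀(19.7/1.6) = 88.4 − 21.81 = 66.59 dB.
forklift: 81.8 − 20·log₁₀(15.8/1.6) = 81.8 − 19.89 = 61.91 dB.
Σ 10^(L/10) = 6.116e+06 → L_total = 10·log₁₀(6.116e+06) = 67.86 dB.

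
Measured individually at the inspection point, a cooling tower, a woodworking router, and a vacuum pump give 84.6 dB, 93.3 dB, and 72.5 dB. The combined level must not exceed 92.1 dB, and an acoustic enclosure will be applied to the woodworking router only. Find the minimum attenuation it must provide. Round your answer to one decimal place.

2.1 dB

Everything except the woodworking router sums to 10^(84.6/10) + 10^(72.5/10) = 3.062e+08 in linear terms, 84.86 dB.
To meet 92.1 dB overall, the treated woodworking router may contribute at most 10^(92.1/10) − 3.062e+08 = 1.316e+09, i.e. 91.19 dB.
Required insertion loss = 93.3 − 91.19 = 2.11 dB.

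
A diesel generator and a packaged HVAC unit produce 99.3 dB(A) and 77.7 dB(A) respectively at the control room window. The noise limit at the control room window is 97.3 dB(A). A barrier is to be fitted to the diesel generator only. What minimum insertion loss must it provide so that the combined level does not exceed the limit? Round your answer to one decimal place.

Fixed contribution from the other source: Σ 10^(L/10) = 10^(77.7/10) = 5.888e+07 (77.70 dB(A)).
To meet 97.3 dB(A) overall, the treated diesel generator may contribute at most 10^(97.3/10) − 5.888e+07 = 5.311e+09, i.e. 97.25 dB(A).
Required insertion loss = 99.3 − 97.25 = 2.05 dB.

2.0 dB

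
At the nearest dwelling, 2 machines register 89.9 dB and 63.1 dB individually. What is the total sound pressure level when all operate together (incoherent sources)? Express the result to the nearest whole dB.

For uncorrelated sources the intensities add, so convert each level to linear form, sum, and take 10·log₁₀ of the total.
Σ 10^(L/10) = 10^(89.9/10) + 10^(63.1/10) = 9.793e+08.
L_total = 10·log₁₀(9.793e+08) = 89.91 dB.

90 dB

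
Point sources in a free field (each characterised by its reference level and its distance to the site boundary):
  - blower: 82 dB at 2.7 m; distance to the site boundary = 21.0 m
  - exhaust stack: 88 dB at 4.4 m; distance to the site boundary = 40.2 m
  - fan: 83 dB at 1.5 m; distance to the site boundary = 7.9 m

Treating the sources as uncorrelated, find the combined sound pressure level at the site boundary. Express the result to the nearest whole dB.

Propagate each source to the receiver with L = L_ref − 20·log₁₀(r/r_ref), then add intensities.
blower: 82 − 20·log₁₀(21.0/2.7) = 82 − 17.82 = 64.18 dB.
exhaust stack: 88 − 20·log₁₀(40.2/4.4) = 88 − 19.22 = 68.78 dB.
fan: 83 − 20·log₁₀(7.9/1.5) = 83 − 14.43 = 68.57 dB.
Σ 10^(L/10) = 1.737e+07 → L_total = 10·log₁₀(1.737e+07) = 72.40 dB.

72 dB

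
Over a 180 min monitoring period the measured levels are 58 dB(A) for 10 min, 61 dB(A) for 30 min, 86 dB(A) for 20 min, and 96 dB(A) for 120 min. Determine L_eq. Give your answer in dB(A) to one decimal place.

The energy average is taken in the linear domain: L_eq = 10·log₁₀[(Σ tᵢ·10^(Lᵢ/10))/T], T = 180 min.
Σ tᵢ·10^(Lᵢ/10) = 10·10^(58/10) + 30·10^(61/10) + 20·10^(86/10) + 120·10^(96/10) = 4.857e+11.
L_eq = 10·log₁₀(4.857e+11/180) = 94.31 dB(A).

94.3 dB(A)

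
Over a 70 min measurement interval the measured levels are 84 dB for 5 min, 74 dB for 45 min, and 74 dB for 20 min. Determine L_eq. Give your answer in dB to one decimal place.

The energy average is taken in the linear domain: L_eq = 10·log₁₀[(Σ tᵢ·10^(Lᵢ/10))/T], T = 70 min.
Σ tᵢ·10^(Lᵢ/10) = 5·10^(84/10) + 45·10^(74/10) + 20·10^(74/10) = 2.889e+09.
L_eq = 10·log₁₀(2.889e+09/70) = 76.16 dB.

76.2 dB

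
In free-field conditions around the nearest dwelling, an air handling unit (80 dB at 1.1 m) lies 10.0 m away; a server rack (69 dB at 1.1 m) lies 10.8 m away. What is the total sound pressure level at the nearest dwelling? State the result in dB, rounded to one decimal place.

61.1 dB

Propagate each source to the receiver with L = L_ref − 20·log₁₀(r/r_ref), then add intensities.
air handling unit: 80 − 20·log₁₀(10.0/1.1) = 80 − 19.17 = 60.83 dB.
server rack: 69 − 20·log₁₀(10.8/1.1) = 69 − 19.84 = 49.16 dB.
Σ 10^(L/10) = 1.292e+06 → L_total = 10·log₁₀(1.292e+06) = 61.11 dB.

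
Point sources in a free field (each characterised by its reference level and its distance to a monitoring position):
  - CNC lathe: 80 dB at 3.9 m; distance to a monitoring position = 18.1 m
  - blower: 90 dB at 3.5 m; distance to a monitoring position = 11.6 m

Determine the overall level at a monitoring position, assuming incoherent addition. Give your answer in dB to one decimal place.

Apply inverse-square spreading to bring every level to the receiver, then sum 10^(L/10).
CNC lathe: 80 − 20·log₁₀(18.1/3.9) = 80 − 13.33 = 66.67 dB.
blower: 90 − 20·log₁₀(11.6/3.5) = 90 − 10.41 = 79.59 dB.
Σ 10^(L/10) = 9.568e+07 → L_total = 10·log₁₀(9.568e+07) = 79.81 dB.

79.8 dB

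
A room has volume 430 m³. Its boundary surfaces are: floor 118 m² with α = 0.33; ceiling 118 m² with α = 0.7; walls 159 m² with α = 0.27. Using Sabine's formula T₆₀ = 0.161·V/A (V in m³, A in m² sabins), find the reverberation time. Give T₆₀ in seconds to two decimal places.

A = Σ Sᵢαᵢ = 118·0.33 + 118·0.7 + 159·0.27 = 164.47 m².
T₆₀ = 0.161·V/A = 0.161·430/164.47 = 0.421 s.

0.42 s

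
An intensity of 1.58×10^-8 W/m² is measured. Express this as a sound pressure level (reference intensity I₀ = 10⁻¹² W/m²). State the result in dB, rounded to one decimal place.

42.0 dB

L = 10·log₁₀(I/I₀) = 10·log₁₀(1.58×10^-8/10⁻¹²) = 10·log₁₀(1.58×10^4).
L = 10·(0.1987 + 4) = 41.99 dB.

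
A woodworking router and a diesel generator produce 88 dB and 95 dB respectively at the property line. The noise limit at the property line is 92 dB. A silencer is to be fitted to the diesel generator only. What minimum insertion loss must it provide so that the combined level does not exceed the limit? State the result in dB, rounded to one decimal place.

5.2 dB

Fixed contribution from the other source: Σ 10^(L/10) = 10^(88/10) = 6.310e+08 (88.00 dB).
The limit corresponds to 10^(92/10) = 1.585e+09; subtracting the fixed part leaves 9.539e+08 for the diesel generator, i.e. 89.80 dB.
So the diesel generator must be reduced from 95 to 89.80 dB: IL = 5.20 dB.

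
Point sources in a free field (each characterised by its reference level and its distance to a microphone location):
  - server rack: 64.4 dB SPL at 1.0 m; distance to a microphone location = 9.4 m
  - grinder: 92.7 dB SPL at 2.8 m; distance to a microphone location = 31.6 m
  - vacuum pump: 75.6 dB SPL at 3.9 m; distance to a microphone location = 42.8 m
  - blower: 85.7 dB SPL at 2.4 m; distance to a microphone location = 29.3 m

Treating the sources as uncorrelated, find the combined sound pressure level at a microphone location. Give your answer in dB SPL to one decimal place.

Apply inverse-square spreading to bring every level to the receiver, then sum 10^(L/10).
server rack: 64.4 − 20·log₁₀(9.4/1.0) = 64.4 − 19.46 = 44.94 dB SPL.
grinder: 92.7 − 20·log₁₀(31.6/2.8) = 92.7 − 21.05 = 71.65 dB SPL.
vacuum pump: 75.6 − 20·log₁₀(42.8/3.9) = 75.6 − 20.81 = 54.79 dB SPL.
blower: 85.7 − 20·log₁₀(29.3/2.4) = 85.7 − 21.73 = 63.97 dB SPL.
Σ 10^(L/10) = 1.745e+07 → L_total = 10·log₁₀(1.745e+07) = 72.42 dB SPL.

72.4 dB SPL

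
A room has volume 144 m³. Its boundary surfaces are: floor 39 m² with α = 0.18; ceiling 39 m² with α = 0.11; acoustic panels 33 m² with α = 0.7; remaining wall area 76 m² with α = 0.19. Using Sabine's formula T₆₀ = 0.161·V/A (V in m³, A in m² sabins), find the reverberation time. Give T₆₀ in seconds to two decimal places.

0.47 s

Total absorption A = 39·0.18 + 39·0.11 + 33·0.7 + 76·0.19 = 48.85 m² sabins.
T₆₀ = 0.161·V/A = 0.161·144/48.85 = 0.475 s.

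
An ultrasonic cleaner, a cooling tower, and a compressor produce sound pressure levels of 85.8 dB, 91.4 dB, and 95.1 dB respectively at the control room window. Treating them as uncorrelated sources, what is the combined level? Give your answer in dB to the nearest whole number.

97 dB

For uncorrelated sources the intensities add, so convert each level to linear form, sum, and take 10·log₁₀ of the total.
Σ 10^(L/10) = 10^(85.8/10) + 10^(91.4/10) + 10^(95.1/10) = 4.997e+09.
L_total = 10·log₁₀(4.997e+09) = 96.99 dB.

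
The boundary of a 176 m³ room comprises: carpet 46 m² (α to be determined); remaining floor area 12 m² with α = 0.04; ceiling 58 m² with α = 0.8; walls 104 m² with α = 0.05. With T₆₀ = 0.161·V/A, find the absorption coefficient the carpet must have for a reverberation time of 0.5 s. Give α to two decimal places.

From T₆₀ = 0.161·V/A, the target T₆₀ = 0.5 s needs A = 0.161·176/0.5 = 56.67 m².
Absorption from the other surfaces = 12·0.04 + 58·0.8 + 104·0.05 = 52.08 m², so the carpet must supply 4.59 m² over 46 m².
α = 4.59/46 = 0.100.

0.10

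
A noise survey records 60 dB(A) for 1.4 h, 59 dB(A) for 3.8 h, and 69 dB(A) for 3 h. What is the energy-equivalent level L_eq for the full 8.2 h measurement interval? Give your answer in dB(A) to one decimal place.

The energy average is taken in the linear domain: L_eq = 10·log₁₀[(Σ tᵢ·10^(Lᵢ/10))/T], T = 8.2 h.
Σ tᵢ·10^(Lᵢ/10) = 1.4·10^(60/10) + 3.8·10^(59/10) + 3·10^(69/10) = 2.825e+07.
L_eq = 10·log₁₀(2.825e+07/8.2) = 65.37 dB(A).

65.4 dB(A)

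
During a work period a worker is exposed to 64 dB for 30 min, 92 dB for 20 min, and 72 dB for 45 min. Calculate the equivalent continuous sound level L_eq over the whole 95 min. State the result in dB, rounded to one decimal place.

The energy average is taken in the linear domain: L_eq = 10·log₁₀[(Σ tᵢ·10^(Lᵢ/10))/T], T = 95 min.
Σ tᵢ·10^(Lᵢ/10) = 30·10^(64/10) + 20·10^(92/10) + 45·10^(72/10) = 3.249e+10.
L_eq = 10·log₁₀(3.249e+10/95) = 85.34 dB.

85.3 dB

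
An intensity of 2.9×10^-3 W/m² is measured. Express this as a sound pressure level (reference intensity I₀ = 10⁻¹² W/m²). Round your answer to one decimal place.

94.6 dB

I/I₀ = 2.9×10^-3/10⁻¹² = 2.9×10^9, and L = 10·log₁₀(I/I₀).
L = 10·(0.4624 + 9) = 94.62 dB.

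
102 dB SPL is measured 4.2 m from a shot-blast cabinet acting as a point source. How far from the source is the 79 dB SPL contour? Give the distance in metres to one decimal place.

The 23.0 dB drop corresponds to a distance ratio of 10^(23.0/20) for a point source.
r₂ = 4.2·10^((102−79)/20) = 4.2·10^(23.0/20) = 59.33 m.

59.3 m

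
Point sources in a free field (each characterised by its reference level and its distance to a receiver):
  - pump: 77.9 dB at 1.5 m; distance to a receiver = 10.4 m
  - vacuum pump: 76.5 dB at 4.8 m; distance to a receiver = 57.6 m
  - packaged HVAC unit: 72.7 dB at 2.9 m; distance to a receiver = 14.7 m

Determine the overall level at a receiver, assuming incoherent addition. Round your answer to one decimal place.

Propagate each source to the receiver with L = L_ref − 20·log₁₀(r/r_ref), then add intensities.
pump: 77.9 − 20·log₁₀(10.4/1.5) = 77.9 − 16.82 = 61.08 dB.
vacuum pump: 76.5 − 20·log₁₀(57.6/4.8) = 76.5 − 21.58 = 54.92 dB.
packaged HVAC unit: 72.7 − 20·log₁₀(14.7/2.9) = 72.7 − 14.10 = 58.60 dB.
Σ 10^(L/10) = 2.318e+06 → L_total = 10·log₁₀(2.318e+06) = 63.65 dB.

63.7 dB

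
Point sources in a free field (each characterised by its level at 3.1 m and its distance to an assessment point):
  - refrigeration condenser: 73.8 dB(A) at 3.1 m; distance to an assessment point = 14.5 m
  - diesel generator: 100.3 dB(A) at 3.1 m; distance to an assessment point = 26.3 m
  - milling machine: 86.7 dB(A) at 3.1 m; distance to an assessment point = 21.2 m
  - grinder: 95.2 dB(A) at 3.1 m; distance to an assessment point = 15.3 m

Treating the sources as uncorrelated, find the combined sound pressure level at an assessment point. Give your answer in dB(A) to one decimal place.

Apply inverse-square spreading to bring every level to the receiver, then sum 10^(L/10).
refrigeration condenser: 73.8 − 20·log₁₀(14.5/3.1) = 73.8 − 13.40 = 60.40 dB(A).
diesel generator: 100.3 − 20·log₁₀(26.3/3.1) = 100.3 − 18.57 = 81.73 dB(A).
milling machine: 86.7 − 20·log₁₀(21.2/3.1) = 86.7 − 16.70 = 70.00 dB(A).
grinder: 95.2 − 20·log₁₀(15.3/3.1) = 95.2 − 13.87 = 81.33 dB(A).
Σ 10^(L/10) = 2.959e+08 → L_total = 10·log₁₀(2.959e+08) = 84.71 dB(A).

84.7 dB(A)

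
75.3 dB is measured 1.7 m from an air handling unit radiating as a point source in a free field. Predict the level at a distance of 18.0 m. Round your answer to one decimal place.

For a point source, L₂ = L₁ − 20·log₁₀(r₂/r₁).
L₂ = 75.3 − 20·log₁₀(18.0/1.7) = 75.3 − 20.496 = 54.80 dB.

54.8 dB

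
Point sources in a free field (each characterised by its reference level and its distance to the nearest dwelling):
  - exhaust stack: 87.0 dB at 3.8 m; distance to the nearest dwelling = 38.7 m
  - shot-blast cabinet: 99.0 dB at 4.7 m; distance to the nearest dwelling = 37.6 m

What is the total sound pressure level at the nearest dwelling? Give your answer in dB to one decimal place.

Apply inverse-square spreading to bring every level to the receiver, then sum 10^(L/10).
exhaust stack: 87.0 − 20·log₁₀(38.7/3.8) = 87.0 − 20.16 = 66.84 dB.
shot-blast cabinet: 99.0 − 20·log₁₀(37.6/4.7) = 99.0 − 18.06 = 80.94 dB.
Σ 10^(L/10) = 1.289e+08 → L_total = 10·log₁₀(1.289e+08) = 81.10 dB.

81.1 dB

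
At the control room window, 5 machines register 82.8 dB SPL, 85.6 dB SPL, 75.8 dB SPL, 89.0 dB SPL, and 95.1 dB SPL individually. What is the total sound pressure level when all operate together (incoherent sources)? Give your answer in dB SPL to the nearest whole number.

For uncorrelated sources the intensities add, so convert each level to linear form, sum, and take 10·log₁₀ of the total.
Σ 10^(L/10) = 10^(82.8/10) + 10^(85.6/10) + 10^(75.8/10) + 10^(89.0/10) + 10^(95.1/10) = 4.622e+09.
L_total = 10·log₁₀(4.622e+09) = 96.65 dB SPL.

97 dB SPL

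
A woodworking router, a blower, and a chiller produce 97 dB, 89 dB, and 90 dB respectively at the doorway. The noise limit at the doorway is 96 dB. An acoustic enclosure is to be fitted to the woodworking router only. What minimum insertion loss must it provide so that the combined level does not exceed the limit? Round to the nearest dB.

4 dB

The untreated sources together contribute 10^(89/10) + 10^(90/10) = 1.794e+09, i.e. 92.54 dB.
The limit corresponds to 10^(96/10) = 3.981e+09; subtracting the fixed part leaves 2.187e+09 for the woodworking router, i.e. 93.40 dB.
So the woodworking router must be reduced from 97 to 93.40 dB: IL = 3.60 dB.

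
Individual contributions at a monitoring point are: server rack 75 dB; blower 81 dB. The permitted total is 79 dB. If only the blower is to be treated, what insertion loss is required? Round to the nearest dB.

The untreated sources together contribute 10^(75/10) = 3.162e+07, i.e. 75.00 dB.
The limit corresponds to 10^(79/10) = 7.943e+07; subtracting the fixed part leaves 4.781e+07 for the blower, i.e. 76.80 dB.
So the blower must be reduced from 81 to 76.80 dB: IL = 4.20 dB.

4 dB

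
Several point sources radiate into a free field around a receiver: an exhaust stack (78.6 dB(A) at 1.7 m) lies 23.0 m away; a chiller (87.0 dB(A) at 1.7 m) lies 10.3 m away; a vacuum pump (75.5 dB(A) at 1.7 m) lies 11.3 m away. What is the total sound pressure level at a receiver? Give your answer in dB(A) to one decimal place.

Propagate each source to the receiver with L = L_ref − 20·log₁₀(r/r_ref), then add intensities.
exhaust stack: 78.6 − 20·log₁₀(23.0/1.7) = 78.6 − 22.63 = 55.97 dB(A).
chiller: 87.0 − 20·log₁₀(10.3/1.7) = 87.0 − 15.65 = 71.35 dB(A).
vacuum pump: 75.5 − 20·log₁₀(11.3/1.7) = 75.5 − 16.45 = 59.05 dB(A).
Σ 10^(L/10) = 1.485e+07 → L_total = 10·log₁₀(1.485e+07) = 71.72 dB(A).

71.7 dB(A)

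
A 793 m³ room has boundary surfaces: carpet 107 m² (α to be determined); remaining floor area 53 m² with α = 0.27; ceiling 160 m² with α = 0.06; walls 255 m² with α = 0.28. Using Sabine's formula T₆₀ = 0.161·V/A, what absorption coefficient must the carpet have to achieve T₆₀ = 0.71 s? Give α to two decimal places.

0.79

Required total absorption A = 0.161·793/0.71 = 179.82 m².
Absorption from the other surfaces = 53·0.27 + 160·0.06 + 255·0.28 = 95.31 m², so the carpet must supply 84.51 m² over 107 m².
α = 84.51/107 = 0.790.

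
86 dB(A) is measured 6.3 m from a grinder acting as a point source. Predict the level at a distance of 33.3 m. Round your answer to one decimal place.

Spherical spreading from a point source gives a 20·log₁₀(r₂/r₁) drop.
L₂ = 86 − 20·log₁₀(33.3/6.3) = 86 − 14.462 = 71.54 dB(A).

71.5 dB(A)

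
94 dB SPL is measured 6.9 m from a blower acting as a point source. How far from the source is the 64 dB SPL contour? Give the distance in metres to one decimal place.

Point-source spreading drops the level by 20·log₁₀(r₂/r₁); inverting, r₂/r₁ = 10^(ΔL/20).
r₂ = 6.9·10^((94−64)/20) = 6.9·10^(30.0/20) = 218.20 m.

218.2 m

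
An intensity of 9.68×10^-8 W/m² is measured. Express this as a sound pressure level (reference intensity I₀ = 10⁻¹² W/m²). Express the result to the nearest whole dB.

50 dB

L = 10·log₁₀(I/I₀) = 10·log₁₀(9.68×10^-8/10⁻¹²) = 10·log₁₀(9.68×10^4).
L = 10·(0.9859 + 4) = 49.86 dB.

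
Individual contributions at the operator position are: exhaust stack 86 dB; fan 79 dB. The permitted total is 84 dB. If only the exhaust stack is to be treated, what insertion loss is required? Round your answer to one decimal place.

3.7 dB

The untreated sources together contribute 10^(79/10) = 7.943e+07, i.e. 79.00 dB.
To meet 84 dB overall, the treated exhaust stack may contribute at most 10^(84/10) − 7.943e+07 = 1.718e+08, i.e. 82.35 dB.
So the exhaust stack must be reduced from 86 to 82.35 dB: IL = 3.65 dB.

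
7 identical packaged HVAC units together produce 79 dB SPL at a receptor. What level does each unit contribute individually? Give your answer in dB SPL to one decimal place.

70.5 dB SPL

7 equal contributions raise the level by 10·log₁₀ 7 = 8.451 dB, so each unit alone gives 79 − 8.451.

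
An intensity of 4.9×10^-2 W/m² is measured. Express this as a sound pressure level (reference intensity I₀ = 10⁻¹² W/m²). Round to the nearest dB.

Dividing by I₀ shifts the exponent by 12: I/I₀ = 4.9×10^10.
L = 10·(0.6902 + 10) = 106.90 dB.

107 dB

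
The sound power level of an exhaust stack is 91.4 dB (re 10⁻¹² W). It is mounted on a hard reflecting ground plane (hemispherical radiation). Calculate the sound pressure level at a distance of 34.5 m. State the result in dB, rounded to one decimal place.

52.7 dB

The power spreads over a hemisphere of area 2π·r², so L_p = L_w − 10·log₁₀(2π·r²).
2π·r² = 7479 m², 10·log₁₀ of that is 38.738 dB.
L_p = 91.4 − 38.738 = 52.66 dB.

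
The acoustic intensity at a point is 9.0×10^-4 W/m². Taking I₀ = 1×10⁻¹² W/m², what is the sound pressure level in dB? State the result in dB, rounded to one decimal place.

Dividing by I₀ shifts the exponent by 12: I/I₀ = 9.0×10^8.
L = 10·(0.9542 + 8) = 89.54 dB.

89.5 dB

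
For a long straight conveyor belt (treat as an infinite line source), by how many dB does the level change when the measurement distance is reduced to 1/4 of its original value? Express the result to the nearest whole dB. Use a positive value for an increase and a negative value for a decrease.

Line-source spreading: ΔL = −10·log₁₀(r₂/r₁).
ΔL = −10·log₁₀(0.25) = +6.02 dB.

+6 dB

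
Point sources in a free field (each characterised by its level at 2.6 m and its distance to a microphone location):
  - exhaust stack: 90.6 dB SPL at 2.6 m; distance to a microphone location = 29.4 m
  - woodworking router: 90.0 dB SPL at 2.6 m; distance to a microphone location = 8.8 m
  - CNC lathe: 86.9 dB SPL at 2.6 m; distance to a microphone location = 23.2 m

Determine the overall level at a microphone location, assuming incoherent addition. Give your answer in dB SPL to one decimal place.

80.1 dB SPL

First find each source's level at the receiver (point-source: −20·log₁₀(r/r_ref)), then combine on an intensity basis.
exhaust stack: 90.6 − 20·log₁₀(29.4/2.6) = 90.6 − 21.07 = 69.53 dB SPL.
woodworking router: 90.0 − 20·log₁₀(8.8/2.6) = 90.0 − 10.59 = 79.41 dB SPL.
CNC lathe: 86.9 − 20·log₁₀(23.2/2.6) = 86.9 − 19.01 = 67.89 dB SPL.
Σ 10^(L/10) = 1.024e+08 → L_total = 10·log₁₀(1.024e+08) = 80.10 dB SPL.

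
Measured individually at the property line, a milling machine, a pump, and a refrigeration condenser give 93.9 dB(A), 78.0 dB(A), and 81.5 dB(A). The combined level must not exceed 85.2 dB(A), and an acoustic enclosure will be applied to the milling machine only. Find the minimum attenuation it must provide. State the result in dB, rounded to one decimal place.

Everything except the milling machine sums to 10^(78.0/10) + 10^(81.5/10) = 2.043e+08 in linear terms, 83.10 dB(A).
The limit corresponds to 10^(85.2/10) = 3.311e+08; subtracting the fixed part leaves 1.268e+08 for the milling machine, i.e. 81.03 dB(A).
So the milling machine must be reduced from 93.9 to 81.03 dB(A): IL = 12.87 dB.

12.9 dB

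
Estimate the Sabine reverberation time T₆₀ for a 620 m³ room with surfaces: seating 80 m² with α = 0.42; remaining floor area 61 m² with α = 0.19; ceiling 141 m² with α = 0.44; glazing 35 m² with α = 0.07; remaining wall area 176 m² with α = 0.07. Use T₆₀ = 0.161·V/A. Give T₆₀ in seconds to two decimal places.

0.82 s

Total absorption A = 80·0.42 + 61·0.19 + 141·0.44 + 35·0.07 + 176·0.07 = 122.00 m² sabins.
T₆₀ = 0.161·V/A = 0.161·620/122.00 = 0.818 s.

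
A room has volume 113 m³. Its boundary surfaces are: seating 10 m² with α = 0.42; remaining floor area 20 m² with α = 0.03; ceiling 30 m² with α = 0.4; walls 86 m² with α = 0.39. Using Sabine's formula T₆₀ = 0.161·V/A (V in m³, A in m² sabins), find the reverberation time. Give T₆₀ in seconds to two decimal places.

0.36 s

Total absorption A = 10·0.42 + 20·0.03 + 30·0.4 + 86·0.39 = 50.34 m² sabins.
T₆₀ = 0.161·V/A = 0.161·113/50.34 = 0.361 s.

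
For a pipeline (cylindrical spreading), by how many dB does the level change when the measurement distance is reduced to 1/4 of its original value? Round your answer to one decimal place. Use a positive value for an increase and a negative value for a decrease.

A line source loses 3 dB per doubling of distance; generally ΔL = −10·log₁₀(r₂/r₁).
ΔL = −10·log₁₀(0.25) = +6.02 dB.

+6.0 dB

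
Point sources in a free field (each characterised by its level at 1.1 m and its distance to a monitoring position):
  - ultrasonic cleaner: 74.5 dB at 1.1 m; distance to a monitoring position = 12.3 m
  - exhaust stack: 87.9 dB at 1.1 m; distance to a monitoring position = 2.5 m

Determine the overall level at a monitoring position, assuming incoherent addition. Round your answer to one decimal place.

Propagate each source to the receiver with L = L_ref − 20·log₁₀(r/r_ref), then add intensities.
ultrasonic cleaner: 74.5 − 20·log₁₀(12.3/1.1) = 74.5 − 20.97 = 53.53 dB.
exhaust stack: 87.9 − 20·log₁₀(2.5/1.1) = 87.9 − 7.13 = 80.77 dB.
Σ 10^(L/10) = 1.196e+08 → L_total = 10·log₁₀(1.196e+08) = 80.78 dB.

80.8 dB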